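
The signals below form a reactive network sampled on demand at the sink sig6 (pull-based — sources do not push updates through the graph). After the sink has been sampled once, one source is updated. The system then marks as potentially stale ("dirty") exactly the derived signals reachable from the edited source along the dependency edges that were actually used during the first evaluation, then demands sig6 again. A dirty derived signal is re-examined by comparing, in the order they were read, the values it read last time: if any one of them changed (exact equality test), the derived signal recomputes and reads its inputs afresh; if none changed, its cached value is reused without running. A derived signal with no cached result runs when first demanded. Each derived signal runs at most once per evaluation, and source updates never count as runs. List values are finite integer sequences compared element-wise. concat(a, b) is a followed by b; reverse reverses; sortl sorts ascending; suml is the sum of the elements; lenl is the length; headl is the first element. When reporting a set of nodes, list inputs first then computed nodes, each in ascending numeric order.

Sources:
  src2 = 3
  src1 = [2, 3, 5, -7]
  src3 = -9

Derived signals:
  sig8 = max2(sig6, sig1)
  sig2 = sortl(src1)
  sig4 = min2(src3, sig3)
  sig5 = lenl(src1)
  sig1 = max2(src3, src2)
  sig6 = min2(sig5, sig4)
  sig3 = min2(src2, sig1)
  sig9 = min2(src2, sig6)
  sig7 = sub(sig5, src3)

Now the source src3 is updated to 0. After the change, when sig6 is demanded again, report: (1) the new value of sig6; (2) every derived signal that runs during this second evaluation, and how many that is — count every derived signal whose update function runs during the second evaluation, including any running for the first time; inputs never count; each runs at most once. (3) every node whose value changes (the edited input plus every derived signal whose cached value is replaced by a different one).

sig6 now evaluates to 0.
Run set: sig1, sig4, sig6 (3 run).
Changed values: src3, sig4, sig6.
The important point: at sig3 every value read last time is unchanged, so the dirty flag clears without a run.

Initial pass — values computed on the first demand:
  sig1 = max2(-9, 3) = 3
  sig3 = min2(3, 3) = 3
  sig4 = min2(-9, 3) = -9
  sig5 = lenl([2, 3, 5, -7]) = 4
  sig6 = min2(4, -9) = -9

Second demand — change propagation:
  sig1: re-runs because src3 -9->0; new result 3 (unchanged).
  sig3: re-examined; everything it read last time is the same (src2 unchanged, sig1 unchanged) — cache 3 kept, no run.
  sig4: re-runs because src3 -9->0; new result 0.
  sig6: re-runs because sig4 -9->0; new result 0.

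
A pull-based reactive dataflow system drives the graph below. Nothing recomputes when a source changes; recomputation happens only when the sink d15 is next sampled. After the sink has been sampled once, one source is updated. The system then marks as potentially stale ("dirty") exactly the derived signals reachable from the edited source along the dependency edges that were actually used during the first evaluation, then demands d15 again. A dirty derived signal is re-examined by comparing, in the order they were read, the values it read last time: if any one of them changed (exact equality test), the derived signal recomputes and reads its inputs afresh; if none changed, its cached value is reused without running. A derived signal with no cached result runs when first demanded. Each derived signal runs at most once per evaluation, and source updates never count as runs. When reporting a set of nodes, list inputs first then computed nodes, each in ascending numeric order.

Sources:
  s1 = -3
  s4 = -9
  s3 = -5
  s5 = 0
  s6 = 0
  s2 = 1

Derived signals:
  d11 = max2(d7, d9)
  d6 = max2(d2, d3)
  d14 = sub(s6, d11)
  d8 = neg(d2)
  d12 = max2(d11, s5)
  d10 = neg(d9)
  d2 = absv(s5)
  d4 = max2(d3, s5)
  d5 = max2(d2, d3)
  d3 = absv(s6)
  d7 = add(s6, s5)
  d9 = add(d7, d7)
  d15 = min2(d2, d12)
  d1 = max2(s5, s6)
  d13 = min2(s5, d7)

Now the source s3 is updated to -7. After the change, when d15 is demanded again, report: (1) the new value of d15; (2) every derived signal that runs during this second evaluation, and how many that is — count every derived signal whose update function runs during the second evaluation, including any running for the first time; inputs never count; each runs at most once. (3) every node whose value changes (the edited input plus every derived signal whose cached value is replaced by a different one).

First evaluation (everything demanded from the output):
  d2 = absv(0) = 0
  d7 = add(0, 0) = 0
  d9 = add(0, 0) = 0
  d11 = max2(0, 0) = 0
  d12 = max2(0, 0) = 0
  d15 = min2(0, 0) = 0

Propagation after the edit:
  s3 feeds no computation that the output demands — nothing is marked dirty and nothing runs.

Key observation: s3 is never demanded by the output, so the edit triggers no recomputation at all.

New value of d15: 0.
Derived signals that run: none — 0 in total.
Values that change: s3.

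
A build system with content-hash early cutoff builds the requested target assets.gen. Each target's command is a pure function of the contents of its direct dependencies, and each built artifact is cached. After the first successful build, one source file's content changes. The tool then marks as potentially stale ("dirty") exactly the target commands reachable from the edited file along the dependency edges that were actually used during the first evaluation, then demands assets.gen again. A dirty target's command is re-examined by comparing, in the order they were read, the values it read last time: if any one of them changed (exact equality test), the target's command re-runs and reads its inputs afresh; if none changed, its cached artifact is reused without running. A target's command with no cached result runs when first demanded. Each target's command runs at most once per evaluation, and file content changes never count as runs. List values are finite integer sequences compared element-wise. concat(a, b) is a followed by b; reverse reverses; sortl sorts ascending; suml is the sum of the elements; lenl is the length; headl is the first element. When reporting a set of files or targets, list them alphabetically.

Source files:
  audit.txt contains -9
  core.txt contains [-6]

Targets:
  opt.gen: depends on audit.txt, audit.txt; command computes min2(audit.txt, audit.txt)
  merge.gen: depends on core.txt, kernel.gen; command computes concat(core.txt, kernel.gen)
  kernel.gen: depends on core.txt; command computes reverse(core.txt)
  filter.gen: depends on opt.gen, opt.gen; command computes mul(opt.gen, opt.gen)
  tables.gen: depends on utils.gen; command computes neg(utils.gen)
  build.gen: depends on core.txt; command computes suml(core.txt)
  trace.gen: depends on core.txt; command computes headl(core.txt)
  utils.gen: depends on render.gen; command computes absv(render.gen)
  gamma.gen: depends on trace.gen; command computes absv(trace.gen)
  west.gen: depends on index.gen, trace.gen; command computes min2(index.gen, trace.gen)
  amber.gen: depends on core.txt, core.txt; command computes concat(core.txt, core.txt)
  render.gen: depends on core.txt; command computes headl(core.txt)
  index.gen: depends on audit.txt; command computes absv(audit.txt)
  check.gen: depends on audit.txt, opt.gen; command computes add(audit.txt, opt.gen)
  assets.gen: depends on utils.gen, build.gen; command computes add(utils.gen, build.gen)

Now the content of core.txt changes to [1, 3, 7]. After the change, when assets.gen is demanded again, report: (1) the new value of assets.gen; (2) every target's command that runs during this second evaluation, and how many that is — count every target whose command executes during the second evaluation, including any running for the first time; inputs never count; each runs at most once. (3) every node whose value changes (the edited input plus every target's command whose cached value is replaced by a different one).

New value of assets.gen: 12.
Target commands that run: assets.gen, build.gen, render.gen, utils.gen — 4 in total.
Values that change: assets.gen, build.gen, core.txt, render.gen, utils.gen.

First evaluation (everything demanded from the output):
  build.gen = suml([-6]) = -6
  render.gen = headl([-6]) = -6
  utils.gen = absv(-6) = 6
  assets.gen = add(6, -6) = 0

Propagation after the edit:
  build.gen: runs — core.txt [-6]->[1, 3, 7]; result 11.
  render.gen: runs — core.txt [-6]->[1, 3, 7]; result 1.
  utils.gen: runs — render.gen -6->1; result 1.
  assets.gen: runs — utils.gen 6->1; build.gen -6->11; result 12.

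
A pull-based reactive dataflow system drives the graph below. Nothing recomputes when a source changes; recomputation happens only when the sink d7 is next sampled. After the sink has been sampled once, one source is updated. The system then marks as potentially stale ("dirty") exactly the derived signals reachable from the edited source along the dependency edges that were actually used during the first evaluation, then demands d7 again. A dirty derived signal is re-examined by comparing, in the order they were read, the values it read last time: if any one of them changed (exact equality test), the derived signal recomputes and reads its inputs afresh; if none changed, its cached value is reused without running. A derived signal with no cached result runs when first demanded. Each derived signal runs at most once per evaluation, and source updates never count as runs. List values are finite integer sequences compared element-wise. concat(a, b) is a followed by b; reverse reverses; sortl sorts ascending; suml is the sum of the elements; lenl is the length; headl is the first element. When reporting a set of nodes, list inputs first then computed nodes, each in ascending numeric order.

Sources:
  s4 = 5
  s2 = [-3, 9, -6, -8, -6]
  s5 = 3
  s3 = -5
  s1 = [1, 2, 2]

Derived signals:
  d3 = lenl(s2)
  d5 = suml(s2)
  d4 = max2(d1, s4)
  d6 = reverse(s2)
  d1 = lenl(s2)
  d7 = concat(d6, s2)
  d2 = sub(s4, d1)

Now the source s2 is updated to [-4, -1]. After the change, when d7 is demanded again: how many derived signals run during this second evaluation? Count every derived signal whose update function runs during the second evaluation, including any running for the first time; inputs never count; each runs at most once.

First evaluation (everything demanded from the output):
  d6 = reverse([-3, 9, -6, -8, -6]) = [-6, -8, -6, 9, -3]
  d7 = concat([-6, -8, -6, 9, -3], [-3, 9, -6, -8, -6]) = [-6, -8, -6, 9, -3, -3, 9, -6, -8, -6]

Propagation after the edit:
  d6: runs — s2 [-3, 9, -6, -8, -6]->[-4, -1]; result [-1, -4].
  d7: runs — d6 [-6, -8, -6, 9, -3]->[-1, -4]; s2 [-3, 9, -6, -8, -6]->[-4, -1]; result [-1, -4, -4, -1].

Derived signals that run: d6, d7 — 2 in total.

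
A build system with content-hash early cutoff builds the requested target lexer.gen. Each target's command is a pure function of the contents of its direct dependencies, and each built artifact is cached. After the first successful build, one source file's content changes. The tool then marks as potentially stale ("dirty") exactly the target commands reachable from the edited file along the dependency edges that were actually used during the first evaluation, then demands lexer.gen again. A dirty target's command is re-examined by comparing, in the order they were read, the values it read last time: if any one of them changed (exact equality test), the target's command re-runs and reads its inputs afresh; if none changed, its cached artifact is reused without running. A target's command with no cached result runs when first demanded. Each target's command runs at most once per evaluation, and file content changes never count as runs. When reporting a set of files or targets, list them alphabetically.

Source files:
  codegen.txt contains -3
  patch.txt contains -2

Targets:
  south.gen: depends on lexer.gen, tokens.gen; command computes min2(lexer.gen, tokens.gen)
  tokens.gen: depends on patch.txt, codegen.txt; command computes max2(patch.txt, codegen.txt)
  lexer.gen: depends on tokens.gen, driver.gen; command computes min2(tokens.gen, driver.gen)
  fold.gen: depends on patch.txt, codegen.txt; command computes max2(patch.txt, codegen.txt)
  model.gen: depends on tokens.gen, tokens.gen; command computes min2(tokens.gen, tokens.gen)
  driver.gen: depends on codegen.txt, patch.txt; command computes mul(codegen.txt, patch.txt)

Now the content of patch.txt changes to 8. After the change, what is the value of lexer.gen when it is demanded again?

First evaluation (everything demanded from the output):
  driver.gen = mul(-3, -2) = 6
  tokens.gen = max2(-2, -3) = -2
  lexer.gen = min2(-2, 6) = -2

Propagation after the edit:
  driver.gen: runs — patch.txt -2->8; result -24.
  tokens.gen: runs — patch.txt -2->8; result 8.
  lexer.gen: runs — tokens.gen -2->8; driver.gen 6->-24; result -24.

New value of lexer.gen: -24.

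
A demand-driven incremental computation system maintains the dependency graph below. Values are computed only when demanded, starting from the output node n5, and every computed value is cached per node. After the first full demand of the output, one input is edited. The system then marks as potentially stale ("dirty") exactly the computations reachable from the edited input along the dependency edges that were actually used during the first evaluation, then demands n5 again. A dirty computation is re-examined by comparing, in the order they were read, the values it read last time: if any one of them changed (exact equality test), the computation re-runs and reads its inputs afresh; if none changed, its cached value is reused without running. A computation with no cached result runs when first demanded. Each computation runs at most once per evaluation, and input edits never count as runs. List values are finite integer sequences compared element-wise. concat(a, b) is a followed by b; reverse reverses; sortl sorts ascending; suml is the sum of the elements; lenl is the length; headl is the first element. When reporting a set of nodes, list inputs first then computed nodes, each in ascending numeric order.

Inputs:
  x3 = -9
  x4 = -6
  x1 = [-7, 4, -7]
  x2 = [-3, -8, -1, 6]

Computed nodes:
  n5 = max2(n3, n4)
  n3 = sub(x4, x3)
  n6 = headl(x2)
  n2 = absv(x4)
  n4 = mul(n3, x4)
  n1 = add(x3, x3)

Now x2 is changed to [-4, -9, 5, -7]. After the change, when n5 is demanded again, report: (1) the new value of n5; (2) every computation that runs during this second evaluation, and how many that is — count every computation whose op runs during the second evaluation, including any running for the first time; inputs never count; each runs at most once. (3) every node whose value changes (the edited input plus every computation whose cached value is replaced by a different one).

First evaluation (everything demanded from the output):
  n3 = sub(-6, -9) = 3
  n4 = mul(3, -6) = -18
  n5 = max2(3, -18) = 3

Propagation after the edit:
  x2 feeds no computation that the output demands — nothing is marked dirty and nothing runs.

Key observation: x2 is never demanded by the output, so the edit triggers no recomputation at all.

New value of n5: 3.
Computations that run: none — 0 in total.
Values that change: x2.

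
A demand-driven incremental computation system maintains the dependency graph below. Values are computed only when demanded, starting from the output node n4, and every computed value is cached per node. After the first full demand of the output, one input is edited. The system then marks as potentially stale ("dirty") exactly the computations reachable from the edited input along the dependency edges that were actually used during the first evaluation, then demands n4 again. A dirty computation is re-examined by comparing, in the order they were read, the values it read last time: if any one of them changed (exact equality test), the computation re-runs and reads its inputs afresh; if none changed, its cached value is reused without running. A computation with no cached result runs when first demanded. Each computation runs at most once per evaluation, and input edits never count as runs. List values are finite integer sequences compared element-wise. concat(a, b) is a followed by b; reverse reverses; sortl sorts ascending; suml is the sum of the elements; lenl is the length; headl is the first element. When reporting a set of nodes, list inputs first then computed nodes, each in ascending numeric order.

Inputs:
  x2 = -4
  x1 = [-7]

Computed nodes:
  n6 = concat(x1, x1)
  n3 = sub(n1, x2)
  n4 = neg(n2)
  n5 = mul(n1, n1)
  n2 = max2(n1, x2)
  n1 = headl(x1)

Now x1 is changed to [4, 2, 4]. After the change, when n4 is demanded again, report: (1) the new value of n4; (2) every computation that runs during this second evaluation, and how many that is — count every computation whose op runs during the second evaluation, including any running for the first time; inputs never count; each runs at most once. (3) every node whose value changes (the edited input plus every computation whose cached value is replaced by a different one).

First evaluation (everything demanded from the output):
  n1 = headl([-7]) = -7
  n2 = max2(-7, -4) = -4
  n4 = neg(-4) = 4

Propagation after the edit:
  n1: runs — x1 [-7]->[4, 2, 4]; result 4.
  n2: runs — n1 -7->4; result 4.
  n4: runs — n2 -4->4; result -4.

New value of n4: -4.
Computations that run: n1, n2, n4 — 3 in total.
Values that change: x1, n1, n2, n4.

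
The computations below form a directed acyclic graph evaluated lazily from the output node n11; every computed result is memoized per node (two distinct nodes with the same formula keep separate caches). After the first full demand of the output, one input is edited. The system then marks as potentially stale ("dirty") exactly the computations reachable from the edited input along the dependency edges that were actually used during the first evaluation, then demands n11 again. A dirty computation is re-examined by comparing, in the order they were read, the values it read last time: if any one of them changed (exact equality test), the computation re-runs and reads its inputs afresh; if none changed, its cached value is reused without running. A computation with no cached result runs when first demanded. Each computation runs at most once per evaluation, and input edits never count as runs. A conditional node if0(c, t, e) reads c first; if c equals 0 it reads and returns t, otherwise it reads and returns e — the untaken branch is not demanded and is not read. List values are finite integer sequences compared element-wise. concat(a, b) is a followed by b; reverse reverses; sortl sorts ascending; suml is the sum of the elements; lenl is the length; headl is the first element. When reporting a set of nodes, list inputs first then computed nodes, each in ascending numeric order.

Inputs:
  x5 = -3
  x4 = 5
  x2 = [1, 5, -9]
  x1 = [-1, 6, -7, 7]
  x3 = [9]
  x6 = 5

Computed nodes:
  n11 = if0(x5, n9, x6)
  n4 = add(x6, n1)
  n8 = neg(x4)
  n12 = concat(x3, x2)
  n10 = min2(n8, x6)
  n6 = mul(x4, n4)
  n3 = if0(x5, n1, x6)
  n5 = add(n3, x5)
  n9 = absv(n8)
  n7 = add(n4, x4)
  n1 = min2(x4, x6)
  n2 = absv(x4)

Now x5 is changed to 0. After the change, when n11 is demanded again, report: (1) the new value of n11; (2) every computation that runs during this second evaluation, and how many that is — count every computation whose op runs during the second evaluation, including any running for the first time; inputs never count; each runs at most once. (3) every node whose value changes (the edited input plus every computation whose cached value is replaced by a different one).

Demanding n11 again yields 5.
3 computations run: n8, n9, n11.
The nodes whose values change: x5.
Note the branch switch — n8, n9 had no cache and run now for the first time.

First demand of the output computes:
  n11 = if0(x5=-3 -> else branch x6) = 5

After the edit, cleaning proceeds:
  n8: had never run; runs now, result -5.
  n9: had never run; runs now, result 5.
  n11: a read changed (x5 -3->0) — executes, giving 5 — identical to its old value.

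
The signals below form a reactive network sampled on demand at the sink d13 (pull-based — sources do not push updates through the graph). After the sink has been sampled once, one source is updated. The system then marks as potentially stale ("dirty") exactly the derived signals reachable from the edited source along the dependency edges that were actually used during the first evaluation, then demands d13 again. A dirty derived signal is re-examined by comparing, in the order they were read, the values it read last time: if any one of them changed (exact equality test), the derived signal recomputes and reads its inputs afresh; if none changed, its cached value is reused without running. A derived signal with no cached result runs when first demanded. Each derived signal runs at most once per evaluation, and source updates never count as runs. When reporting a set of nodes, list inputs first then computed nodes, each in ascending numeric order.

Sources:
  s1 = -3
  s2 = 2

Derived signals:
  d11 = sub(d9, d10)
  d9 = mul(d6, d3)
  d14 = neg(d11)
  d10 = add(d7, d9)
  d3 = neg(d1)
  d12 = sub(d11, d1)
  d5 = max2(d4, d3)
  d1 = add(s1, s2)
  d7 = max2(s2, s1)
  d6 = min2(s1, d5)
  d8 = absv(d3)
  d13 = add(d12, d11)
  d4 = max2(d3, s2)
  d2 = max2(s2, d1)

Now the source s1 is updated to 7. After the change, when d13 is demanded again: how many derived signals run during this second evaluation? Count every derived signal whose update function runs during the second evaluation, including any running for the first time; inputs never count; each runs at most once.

Run set: d1, d3, d4, d5, d6, d7, d9, d10, d11, d12, d13 (11 run).

Initial pass — values computed on the first demand:
  d1 = add(-3, 2) = -1
  d3 = neg(-1) = 1
  d4 = max2(1, 2) = 2
  d5 = max2(2, 1) = 2
  d6 = min2(-3, 2) = -3
  d7 = max2(2, -3) = 2
  d9 = mul(-3, 1) = -3
  d10 = add(2, -3) = -1
  d11 = sub(-3, -1) = -2
  d12 = sub(-2, -1) = -1
  d13 = add(-1, -2) = -3

Second demand — change propagation:
  d1: re-runs because s1 -3->7; new result 9.
  d3: re-runs because d1 -1->9; new result -9.
  d4: re-runs because d3 1->-9; new result 2 (unchanged).
  d5: re-runs because d3 1->-9; new result 2 (unchanged).
  d6: re-runs because s1 -3->7; new result 2.
  d7: re-runs because s1 -3->7; new result 7.
  d9: re-runs because d6 -3->2; d3 1->-9; new result -18.
  d10: re-runs because d7 2->7; d9 -3->-18; new result -11.
  d11: re-runs because d9 -3->-18; d10 -1->-11; new result -7.
  d12: re-runs because d11 -2->-7; d1 -1->9; new result -16.
  d13: re-runs because d12 -1->-16; d11 -2->-7; new result -23.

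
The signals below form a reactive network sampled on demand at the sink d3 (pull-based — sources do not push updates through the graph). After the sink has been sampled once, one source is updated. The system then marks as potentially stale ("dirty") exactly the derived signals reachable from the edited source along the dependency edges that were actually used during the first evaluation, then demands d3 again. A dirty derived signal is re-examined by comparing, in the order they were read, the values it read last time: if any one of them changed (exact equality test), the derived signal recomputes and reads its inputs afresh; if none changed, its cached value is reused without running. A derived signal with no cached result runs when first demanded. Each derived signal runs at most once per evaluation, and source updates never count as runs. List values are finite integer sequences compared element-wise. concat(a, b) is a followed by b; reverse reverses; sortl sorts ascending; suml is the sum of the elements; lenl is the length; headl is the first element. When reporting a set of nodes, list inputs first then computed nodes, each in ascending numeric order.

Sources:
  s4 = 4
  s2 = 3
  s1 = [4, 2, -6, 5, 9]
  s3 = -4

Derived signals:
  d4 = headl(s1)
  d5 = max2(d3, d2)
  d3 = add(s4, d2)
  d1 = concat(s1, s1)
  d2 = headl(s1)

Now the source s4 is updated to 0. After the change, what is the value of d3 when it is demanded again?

d3 now evaluates to 4.

Initial pass — values computed on the first demand:
  d2 = headl([4, 2, -6, 5, 9]) = 4
  d3 = add(4, 4) = 8

Second demand — change propagation:
  d3: re-runs because s4 4->0; new result 4.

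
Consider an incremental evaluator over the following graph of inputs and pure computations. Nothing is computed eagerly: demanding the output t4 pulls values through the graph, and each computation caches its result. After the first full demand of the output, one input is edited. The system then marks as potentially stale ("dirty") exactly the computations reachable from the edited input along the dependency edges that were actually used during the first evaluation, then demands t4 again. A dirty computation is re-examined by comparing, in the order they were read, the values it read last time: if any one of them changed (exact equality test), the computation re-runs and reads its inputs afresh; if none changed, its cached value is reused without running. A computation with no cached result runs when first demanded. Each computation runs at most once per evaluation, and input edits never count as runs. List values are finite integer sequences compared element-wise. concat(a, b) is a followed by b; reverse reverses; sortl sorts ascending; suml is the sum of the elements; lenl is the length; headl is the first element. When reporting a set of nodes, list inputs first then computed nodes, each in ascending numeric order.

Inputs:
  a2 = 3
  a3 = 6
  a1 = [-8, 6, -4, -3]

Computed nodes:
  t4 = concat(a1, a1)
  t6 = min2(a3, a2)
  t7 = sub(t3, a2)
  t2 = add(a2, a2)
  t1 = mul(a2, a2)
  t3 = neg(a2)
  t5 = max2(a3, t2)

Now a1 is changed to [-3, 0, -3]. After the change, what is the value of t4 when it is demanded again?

t4 now evaluates to [-3, 0, -3, -3, 0, -3].

Initial pass — values computed on the first demand:
  t4 = concat([-8, 6, -4, -3], [-8, 6, -4, -3]) = [-8, 6, -4, -3, -8, 6, -4, -3]

Second demand — change propagation:
  t4: re-runs because a1 [-8, 6, -4, -3]->[-3, 0, -3]; a1 [-8, 6, -4, -3]->[-3, 0, -3]; new result [-3, 0, -3, -3, 0, -3].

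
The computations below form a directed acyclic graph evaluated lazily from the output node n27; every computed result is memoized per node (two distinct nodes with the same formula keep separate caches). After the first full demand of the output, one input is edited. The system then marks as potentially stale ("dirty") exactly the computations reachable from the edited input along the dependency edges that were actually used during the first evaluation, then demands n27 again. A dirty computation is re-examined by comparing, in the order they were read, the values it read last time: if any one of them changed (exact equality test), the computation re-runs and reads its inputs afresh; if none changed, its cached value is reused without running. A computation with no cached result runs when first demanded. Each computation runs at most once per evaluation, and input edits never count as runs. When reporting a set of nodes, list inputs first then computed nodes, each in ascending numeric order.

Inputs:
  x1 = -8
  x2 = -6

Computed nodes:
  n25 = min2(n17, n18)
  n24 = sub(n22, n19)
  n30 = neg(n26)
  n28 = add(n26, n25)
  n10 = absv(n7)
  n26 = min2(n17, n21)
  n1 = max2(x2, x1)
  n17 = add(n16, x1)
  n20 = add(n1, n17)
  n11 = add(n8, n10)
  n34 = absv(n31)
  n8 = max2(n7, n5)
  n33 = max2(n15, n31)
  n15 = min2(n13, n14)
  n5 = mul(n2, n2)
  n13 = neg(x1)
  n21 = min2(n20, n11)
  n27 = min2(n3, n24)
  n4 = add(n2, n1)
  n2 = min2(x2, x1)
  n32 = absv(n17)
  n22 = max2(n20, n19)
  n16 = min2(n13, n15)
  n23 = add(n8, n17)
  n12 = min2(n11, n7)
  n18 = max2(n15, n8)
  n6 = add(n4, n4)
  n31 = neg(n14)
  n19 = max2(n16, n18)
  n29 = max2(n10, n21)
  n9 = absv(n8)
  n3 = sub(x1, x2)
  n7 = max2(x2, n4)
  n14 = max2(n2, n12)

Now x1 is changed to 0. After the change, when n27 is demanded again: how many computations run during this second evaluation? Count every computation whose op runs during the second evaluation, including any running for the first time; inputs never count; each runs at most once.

First demand of the output computes:
  n1 = max2(-6, -8) = -6
  n2 = min2(-6, -8) = -8
  n3 = sub(-8, -6) = -2
  n4 = add(-8, -6) = -14
  n5 = mul(-8, -8) = 64
  n7 = max2(-6, -14) = -6
  n8 = max2(-6, 64) = 64
  n10 = absv(-6) = 6
  n11 = add(64, 6) = 70
  n12 = min2(70, -6) = -6
  n13 = neg(-8) = 8
  n14 = max2(-8, -6) = -6
  n15 = min2(8, -6) = -6
  n16 = min2(8, -6) = -6
  n17 = add(-6, -8) = -14
  n18 = max2(-6, 64) = 64
  n19 = max2(-6, 64) = 64
  n20 = add(-6, -14) = -20
  n22 = max2(-20, 64) = 64
  n24 = sub(64, 64) = 0
  n27 = min2(-2, 0) = -2

After the edit, cleaning proceeds:
  n1: a read changed (x1 -8->0) — executes, giving 0.
  n2: a read changed (x1 -8->0) — executes, giving -6.
  n3: a read changed (x1 -8->0) — executes, giving 6.
  n4: a read changed (n2 -8->-6; n1 -6->0) — executes, giving -6.
  n5: a read changed (n2 -8->-6; n2 -8->-6) — executes, giving 36.
  n7: a read changed (n4 -14->-6) — executes, giving -6 — identical to its old value.
  n8: a read changed (n5 64->36) — executes, giving 36.
  n10: dirty, but its reads are unchanged (n7 unchanged); cached 6 stands.
  n11: a read changed (n8 64->36) — executes, giving 42.
  n12: a read changed (n11 70->42) — executes, giving -6 — identical to its old value.
  n13: a read changed (x1 -8->0) — executes, giving 0.
  n14: a read changed (n2 -8->-6) — executes, giving -6 — identical to its old value.
  n15: a read changed (n13 8->0) — executes, giving -6 — identical to its old value.
  n16: a read changed (n13 8->0) — executes, giving -6 — identical to its old value.
  n17: a read changed (x1 -8->0) — executes, giving -6.
  n18: a read changed (n8 64->36) — executes, giving 36.
  n19: a read changed (n18 64->36) — executes, giving 36.
  n20: a read changed (n1 -6->0; n17 -14->-6) — executes, giving -6.
  n22: a read changed (n20 -20->-6; n19 64->36) — executes, giving 36.
  n24: a read changed (n22 64->36; n19 64->36) — executes, giving 0 — identical to its old value.
  n27: a read changed (n3 -2->6) — executes, giving 0.

Note where the cutoff bites: n10 is checked, finds nothing changed, and keeps its cache.

20 computations run: n1, n2, n3, n4, n5, n7, n8, n11, n12, n13, n14, n15, n16, n17, n18, n19, n20, n22, n24, n27.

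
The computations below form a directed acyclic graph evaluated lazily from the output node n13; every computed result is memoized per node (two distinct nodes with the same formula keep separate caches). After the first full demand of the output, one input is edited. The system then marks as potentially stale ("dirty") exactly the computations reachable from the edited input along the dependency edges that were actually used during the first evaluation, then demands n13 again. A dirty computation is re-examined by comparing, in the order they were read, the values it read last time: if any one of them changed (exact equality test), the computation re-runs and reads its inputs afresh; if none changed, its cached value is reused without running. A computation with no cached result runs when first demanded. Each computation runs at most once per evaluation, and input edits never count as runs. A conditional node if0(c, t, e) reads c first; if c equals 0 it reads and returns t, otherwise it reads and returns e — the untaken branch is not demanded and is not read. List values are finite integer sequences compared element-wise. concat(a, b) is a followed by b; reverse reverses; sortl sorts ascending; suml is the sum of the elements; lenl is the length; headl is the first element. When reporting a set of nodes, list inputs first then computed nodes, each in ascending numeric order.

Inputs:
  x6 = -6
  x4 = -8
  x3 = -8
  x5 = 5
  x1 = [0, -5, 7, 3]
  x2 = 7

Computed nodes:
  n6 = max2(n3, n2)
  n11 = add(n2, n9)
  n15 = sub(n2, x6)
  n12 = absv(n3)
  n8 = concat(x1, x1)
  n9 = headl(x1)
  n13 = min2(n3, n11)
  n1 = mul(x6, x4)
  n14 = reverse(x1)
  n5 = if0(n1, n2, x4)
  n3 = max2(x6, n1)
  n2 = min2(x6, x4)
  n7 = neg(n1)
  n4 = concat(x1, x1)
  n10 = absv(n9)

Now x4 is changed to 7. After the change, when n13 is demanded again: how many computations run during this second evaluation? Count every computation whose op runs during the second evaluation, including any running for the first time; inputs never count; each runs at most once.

5 computations run: n1, n2, n3, n11, n13.

First demand of the output computes:
  n1 = mul(-6, -8) = 48
  n2 = min2(-6, -8) = -8
  n3 = max2(-6, 48) = 48
  n9 = headl([0, -5, 7, 3]) = 0
  n11 = add(-8, 0) = -8
  n13 = min2(48, -8) = -8

After the edit, cleaning proceeds:
  n1: a read changed (x4 -8->7) — executes, giving -42.
  n2: a read changed (x4 -8->7) — executes, giving -6.
  n3: a read changed (n1 48->-42) — executes, giving -6.
  n11: a read changed (n2 -8->-6) — executes, giving -6.
  n13: a read changed (n3 48->-6; n11 -8->-6) — executes, giving -6.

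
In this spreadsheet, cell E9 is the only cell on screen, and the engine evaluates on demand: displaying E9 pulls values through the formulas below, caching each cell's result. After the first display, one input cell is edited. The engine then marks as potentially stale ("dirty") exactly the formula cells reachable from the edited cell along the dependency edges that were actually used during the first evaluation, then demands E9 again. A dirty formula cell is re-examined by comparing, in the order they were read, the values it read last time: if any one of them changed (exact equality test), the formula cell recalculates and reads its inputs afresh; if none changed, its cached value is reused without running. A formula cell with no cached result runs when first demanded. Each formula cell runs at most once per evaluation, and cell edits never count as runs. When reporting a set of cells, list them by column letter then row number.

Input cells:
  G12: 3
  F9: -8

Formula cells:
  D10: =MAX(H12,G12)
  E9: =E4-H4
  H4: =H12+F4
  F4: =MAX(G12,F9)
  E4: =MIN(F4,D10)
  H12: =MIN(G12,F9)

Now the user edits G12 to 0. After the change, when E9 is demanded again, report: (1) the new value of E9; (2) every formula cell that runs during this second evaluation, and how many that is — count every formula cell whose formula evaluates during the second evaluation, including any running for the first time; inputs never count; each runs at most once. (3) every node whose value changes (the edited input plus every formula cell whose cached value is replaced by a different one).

E9 now evaluates to 8.
Run set: D10, E4, E9, F4, H4, H12 (6 run).
Changed values: D10, E4, F4, G12, H4.

Initial pass — values computed on the first demand:
  F4 = MAX(3, -8) = 3
  H12 = MIN(3, -8) = -8
  D10 = MAX(-8, 3) = 3
  E4 = MIN(3, 3) = 3
  H4 = -8 + 3 = -5
  E9 = 3 - -5 = 8

Second demand — change propagation:
  F4: re-runs because G12 3->0; new result 0.
  H12: re-runs because G12 3->0; new result -8 (unchanged).
  D10: re-runs because G12 3->0; new result 0.
  E4: re-runs because F4 3->0; D10 3->0; new result 0.
  H4: re-runs because F4 3->0; new result -8.
  E9: re-runs because E4 3->0; H4 -5->-8; new result 8 (unchanged).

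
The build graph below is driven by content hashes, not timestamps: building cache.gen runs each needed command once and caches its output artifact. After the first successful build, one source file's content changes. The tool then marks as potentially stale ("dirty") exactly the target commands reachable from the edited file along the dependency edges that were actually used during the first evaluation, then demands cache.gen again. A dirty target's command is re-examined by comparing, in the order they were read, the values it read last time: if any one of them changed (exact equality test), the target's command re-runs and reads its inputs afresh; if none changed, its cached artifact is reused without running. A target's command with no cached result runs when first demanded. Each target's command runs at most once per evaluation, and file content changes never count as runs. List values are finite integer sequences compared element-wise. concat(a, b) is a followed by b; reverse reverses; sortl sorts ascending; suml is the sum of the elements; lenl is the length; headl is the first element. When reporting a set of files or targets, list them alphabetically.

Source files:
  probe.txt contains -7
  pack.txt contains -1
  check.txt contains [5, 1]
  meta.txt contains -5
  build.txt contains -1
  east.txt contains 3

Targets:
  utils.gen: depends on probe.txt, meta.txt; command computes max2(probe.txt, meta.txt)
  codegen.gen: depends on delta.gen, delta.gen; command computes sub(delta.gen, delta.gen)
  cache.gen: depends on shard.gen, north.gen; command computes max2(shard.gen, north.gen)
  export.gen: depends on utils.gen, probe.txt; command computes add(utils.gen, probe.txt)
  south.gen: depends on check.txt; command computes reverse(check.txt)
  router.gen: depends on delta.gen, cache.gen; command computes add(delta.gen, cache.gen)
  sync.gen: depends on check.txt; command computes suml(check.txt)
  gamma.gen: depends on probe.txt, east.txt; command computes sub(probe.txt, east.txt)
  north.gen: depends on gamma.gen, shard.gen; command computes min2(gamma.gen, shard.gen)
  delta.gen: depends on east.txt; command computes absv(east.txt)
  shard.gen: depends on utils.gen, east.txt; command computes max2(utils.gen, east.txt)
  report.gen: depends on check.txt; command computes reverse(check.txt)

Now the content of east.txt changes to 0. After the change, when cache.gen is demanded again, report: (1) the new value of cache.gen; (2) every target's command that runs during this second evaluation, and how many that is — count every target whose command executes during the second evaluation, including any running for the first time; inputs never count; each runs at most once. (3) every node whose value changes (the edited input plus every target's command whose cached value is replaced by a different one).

cache.gen now evaluates to 0.
Run set: cache.gen, gamma.gen, north.gen, shard.gen (4 run).
Changed values: cache.gen, east.txt, gamma.gen, north.gen, shard.gen.

Initial pass — values computed on the first demand:
  gamma.gen = sub(-7, 3) = -10
  utils.gen = max2(-7, -5) = -5
  shard.gen = max2(-5, 3) = 3
  north.gen = min2(-10, 3) = -10
  cache.gen = max2(3, -10) = 3

Second demand — change propagation:
  gamma.gen: re-runs because east.txt 3->0; new result -7.
  shard.gen: re-runs because east.txt 3->0; new result 0.
  north.gen: re-runs because gamma.gen -10->-7; shard.gen 3->0; new result -7.
  cache.gen: re-runs because shard.gen 3->0; north.gen -10->-7; new result 0.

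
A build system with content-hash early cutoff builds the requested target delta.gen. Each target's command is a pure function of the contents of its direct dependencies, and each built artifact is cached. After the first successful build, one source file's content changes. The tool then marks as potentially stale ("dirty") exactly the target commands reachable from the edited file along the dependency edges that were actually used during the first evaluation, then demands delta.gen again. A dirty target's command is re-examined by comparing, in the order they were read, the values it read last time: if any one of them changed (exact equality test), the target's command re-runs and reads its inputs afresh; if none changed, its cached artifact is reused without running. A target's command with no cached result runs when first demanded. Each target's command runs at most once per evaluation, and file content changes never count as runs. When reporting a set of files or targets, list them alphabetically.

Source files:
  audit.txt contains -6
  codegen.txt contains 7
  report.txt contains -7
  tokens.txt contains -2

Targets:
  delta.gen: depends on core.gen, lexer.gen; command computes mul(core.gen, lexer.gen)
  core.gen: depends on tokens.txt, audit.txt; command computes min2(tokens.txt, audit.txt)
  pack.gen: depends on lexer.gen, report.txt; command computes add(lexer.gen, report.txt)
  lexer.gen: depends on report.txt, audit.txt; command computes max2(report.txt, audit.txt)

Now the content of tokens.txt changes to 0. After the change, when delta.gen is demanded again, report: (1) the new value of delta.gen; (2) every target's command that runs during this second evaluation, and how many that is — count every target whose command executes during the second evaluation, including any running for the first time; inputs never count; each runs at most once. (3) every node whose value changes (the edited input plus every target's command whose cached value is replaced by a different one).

New value of delta.gen: 36.
Target commands that run: core.gen — 1 in total.
Values that change: tokens.txt.
Key observation: the change is absorbed at core.gen — it re-runs but produces the same value, and the output's value is unchanged.

First evaluation (everything demanded from the output):
  core.gen = min2(-2, -6) = -6
  lexer.gen = max2(-7, -6) = -6
  delta.gen = mul(-6, -6) = 36

Propagation after the edit:
  core.gen: runs — tokens.txt -2->0; result -6 (same value as before).
  delta.gen: checked — values it read are unchanged (core.gen unchanged, lexer.gen unchanged); reused cached 36 without running.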